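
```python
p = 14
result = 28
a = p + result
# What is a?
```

Trace:
`p = 14` → p = 14
`result = 28` → result = 28
`a = p + result` → a = 42
So a = 42

Answer: 42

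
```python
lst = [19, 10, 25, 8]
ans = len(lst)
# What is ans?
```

Trace:
`lst = [19, 10, 25, 8]` → lst = [19, 10, 25, 8]
`ans = len(lst)` → ans = 4
So ans = 4

Answer: 4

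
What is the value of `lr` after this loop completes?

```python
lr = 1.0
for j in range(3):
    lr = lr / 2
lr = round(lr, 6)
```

Halving LR 3 times: 1 / 2^3
`lr` takes the values: 1.0 → 0.5 → 0.25 → 0.125

Answer: 0.125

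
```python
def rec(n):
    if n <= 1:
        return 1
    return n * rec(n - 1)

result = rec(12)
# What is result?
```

rec(12) = 12 * 11 * 10 * 9 * 8 * 7 * 6 * 5 * 4 * 3 * 2 * 1 = 479001600

Answer: 479001600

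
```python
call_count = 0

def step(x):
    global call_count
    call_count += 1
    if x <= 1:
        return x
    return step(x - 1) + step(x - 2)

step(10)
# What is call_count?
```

Calls(x) = 1 + Calls(x-1) + Calls(x-2); Calls(0)=Calls(1)=1. For x=10 this gives 177.

Answer: 177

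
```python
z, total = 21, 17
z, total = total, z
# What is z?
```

Trace:
`z, total = 21, 17` → z = 21; total = 17
`z, total = total, z` → z = 17; total = 21
So z = 17

Answer: 17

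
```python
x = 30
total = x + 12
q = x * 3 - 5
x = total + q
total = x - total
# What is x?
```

Trace:
`x = 30` → x = 30
`total = x + 12` → total = 42
`q = x * 3 - 5` → q = 85
`x = total + q` → x = 127
`total = x - total` → total = 85
So x = 127

Answer: 127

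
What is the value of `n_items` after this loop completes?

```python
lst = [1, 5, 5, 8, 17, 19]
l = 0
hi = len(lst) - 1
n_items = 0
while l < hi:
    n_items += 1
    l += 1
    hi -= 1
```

Iterations until pointers meet (list length 6)
`n_items` takes the values: 0 → 1 → 2 → 3

Answer: 3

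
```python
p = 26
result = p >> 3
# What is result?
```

Trace:
`p = 26` → p = 26
`result = p >> 3` → result = 3
So result = 3

Answer: 3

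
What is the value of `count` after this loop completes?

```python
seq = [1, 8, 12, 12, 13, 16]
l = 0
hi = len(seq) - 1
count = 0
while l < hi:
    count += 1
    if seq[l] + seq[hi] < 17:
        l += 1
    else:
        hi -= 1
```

Steps to find pair summing to 17
`count` takes the values: 0 → 1 → 2 → 3 → 4 → 5

Answer: 5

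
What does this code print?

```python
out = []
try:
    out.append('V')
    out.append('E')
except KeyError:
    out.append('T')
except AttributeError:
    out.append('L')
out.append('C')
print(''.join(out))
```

Execution trace: 'V' (try body) → 'E' (try body, no exception) → 'C' (after the try/except). Output: VEC

Answer: VEC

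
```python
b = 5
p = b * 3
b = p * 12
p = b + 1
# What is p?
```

Trace:
`b = 5` → b = 5
`p = b * 3` → p = 15
`b = p * 12` → b = 180
`p = b + 1` → p = 181
So p = 181

Answer: 181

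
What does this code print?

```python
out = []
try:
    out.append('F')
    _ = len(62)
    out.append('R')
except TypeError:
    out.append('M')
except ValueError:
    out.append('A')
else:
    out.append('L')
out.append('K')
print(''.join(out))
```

Execution trace: 'F' (try body) → 'M' (except TypeError) → 'K' (after the try/except). Output: FMK

Answer: FMK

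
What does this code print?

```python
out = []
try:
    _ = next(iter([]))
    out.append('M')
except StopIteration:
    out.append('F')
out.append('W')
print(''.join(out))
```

Execution trace: 'F' (except StopIteration) → 'W' (after the try/except). Output: FW

Answer: FW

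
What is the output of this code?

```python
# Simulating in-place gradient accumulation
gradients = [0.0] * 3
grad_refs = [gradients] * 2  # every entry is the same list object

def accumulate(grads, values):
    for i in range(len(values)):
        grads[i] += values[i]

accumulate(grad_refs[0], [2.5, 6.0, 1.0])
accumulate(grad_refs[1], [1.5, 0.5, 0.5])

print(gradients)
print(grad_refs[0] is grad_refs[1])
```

Key concept: gradient accumulation aliasing.
Step by step:
`gradients = [0.0] * 3` → gradients = [0.0, 0.0, 0.0]
`grad_refs = [gradients] * 2` → grad_refs = [[0.0, 0.0, 0.0], [0.0, 0.0, 0.0]]
`accumulate(grad_refs[0], [2.5, 6.0, 1.0])` → gradients = [2.5, 6.0, 1.0]; grad_refs = [[2.5, 6.0, 1.0], [2.5, 6.0, 1.0]]
`accumulate(grad_refs[1], [1.5, 0.5, 0.5])` → gradients = [4.0, 6.5, 1.5]; grad_refs = [[4.0, 6.5, 1.5], [4.0, 6.5, 1.5]]
`print(gradients)` → prints [4.0, 6.5, 1.5]
`print(grad_refs[0] is grad_refs[1])` → prints True

Answer:
[4.0, 6.5, 1.5]
True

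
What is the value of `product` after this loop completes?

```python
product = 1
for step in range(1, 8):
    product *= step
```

7! = 5040
`product` takes the values: 1 → 2 → 6 → 24 → 120 → 720 → 5040

Answer: 5040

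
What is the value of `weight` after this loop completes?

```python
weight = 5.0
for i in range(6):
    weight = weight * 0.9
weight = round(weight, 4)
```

Exponential decay: 5.0 * 0.9^6
`weight` takes the values: 5.0 → 4.5 → 4.05 → 3.645 → 3.2805 → 2.95245 → 2.657205 → 2.6572

Answer: 2.6572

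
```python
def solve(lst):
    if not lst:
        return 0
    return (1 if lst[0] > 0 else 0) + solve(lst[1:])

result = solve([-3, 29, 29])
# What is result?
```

Count of positive elements in [-3, 29, 29] = 2

Answer: 2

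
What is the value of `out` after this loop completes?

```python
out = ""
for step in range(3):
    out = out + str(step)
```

Concatenate digits 0 to 2
`out` takes the values: "" → "0" → "01" → "012"

Answer: "012"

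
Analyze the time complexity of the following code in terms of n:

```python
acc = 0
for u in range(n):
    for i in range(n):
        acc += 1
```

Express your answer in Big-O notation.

Each loop level contributes: n × n. Multiplying the contributions gives O(n^2).

Answer: O(n^2)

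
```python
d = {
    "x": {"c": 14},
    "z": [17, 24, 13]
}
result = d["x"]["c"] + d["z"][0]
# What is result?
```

Trace:
`d = { ...` → d = {'x': {'c': 14}, 'z': [17, 24, 13]}
`result = d["x"]["c"] + d["z"][0]` → result = 31
So result = 31

Answer: 31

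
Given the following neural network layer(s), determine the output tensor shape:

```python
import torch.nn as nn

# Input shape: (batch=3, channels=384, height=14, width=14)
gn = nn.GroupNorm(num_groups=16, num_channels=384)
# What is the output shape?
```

Input: (3, 384, 14, 14) -> Output: (3, 384, 14, 14)

Answer: (3, 384, 14, 14)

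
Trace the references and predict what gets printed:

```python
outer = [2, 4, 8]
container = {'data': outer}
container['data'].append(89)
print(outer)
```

Key concept: dict holds reference to list.
Step by step:
`outer = [2, 4, 8]` → outer = [2, 4, 8]
`container = {'data': outer}` → container = {'data': [2, 4, 8]}
`container['data'].append(89)` → outer = [2, 4, 8, 89]; container = {'data': [2, 4, 8, 89]}
`print(outer)` → prints [2, 4, 8, 89]

Answer: [2, 4, 8, 89]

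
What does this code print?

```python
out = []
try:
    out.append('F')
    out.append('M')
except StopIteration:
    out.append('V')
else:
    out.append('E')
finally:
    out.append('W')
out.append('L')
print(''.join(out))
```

Execution trace: 'F' (try body) → 'M' (try body, no exception) → 'E' (else) → 'W' (finally) → 'L' (after the try/except). Output: FMEWL

Answer: FMEWL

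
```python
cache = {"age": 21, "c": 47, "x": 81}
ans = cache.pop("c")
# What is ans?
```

Trace:
`cache = {"age": 21, "c": 47, "x": 81}` → cache = {'age': 21, 'c': 47, 'x': 81}
`ans = cache.pop("c")` → cache = {'age': 21, 'x': 81}; ans = 47
So ans = 47

Answer: 47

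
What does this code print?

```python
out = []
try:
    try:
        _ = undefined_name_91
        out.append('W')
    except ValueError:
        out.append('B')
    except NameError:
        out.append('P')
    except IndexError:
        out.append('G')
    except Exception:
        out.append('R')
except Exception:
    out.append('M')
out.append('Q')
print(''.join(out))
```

Execution trace: 'P' (inner except NameError) → 'Q' (after the try/except). Output: PQ

Answer: PQ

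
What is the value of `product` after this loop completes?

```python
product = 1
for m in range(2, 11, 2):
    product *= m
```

Product of even numbers 2 to 10
`product` takes the values: 1 → 2 → 8 → 48 → 384 → 3840

Answer: 3840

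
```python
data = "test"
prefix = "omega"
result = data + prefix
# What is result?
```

Trace:
`data = "test"` → data = 'test'
`prefix = "omega"` → prefix = 'omega'
`result = data + prefix` → result = 'testomega'
So result = 'testomega'

Answer: 'testomega'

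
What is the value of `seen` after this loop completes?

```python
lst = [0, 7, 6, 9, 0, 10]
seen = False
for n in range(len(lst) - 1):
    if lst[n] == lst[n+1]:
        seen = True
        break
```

Check consecutive duplicates in [0, 7, 6, 9, 0, 10]
`seen` takes the values: False

Answer: False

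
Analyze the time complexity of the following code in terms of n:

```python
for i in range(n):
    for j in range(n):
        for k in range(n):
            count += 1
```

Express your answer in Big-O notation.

This is Triple nested loop. Time complexity: O(n³).

Answer: O(n³)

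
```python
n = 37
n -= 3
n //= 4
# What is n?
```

Trace:
`n = 37` → n = 37
`n -= 3` → n = 34
`n //= 4` → n = 8
So n = 8

Answer: 8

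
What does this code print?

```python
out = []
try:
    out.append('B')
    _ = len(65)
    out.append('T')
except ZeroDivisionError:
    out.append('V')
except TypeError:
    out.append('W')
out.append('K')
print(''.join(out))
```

Execution trace: 'B' (try body) → 'W' (except TypeError) → 'K' (after the try/except). Output: BWK

Answer: BWK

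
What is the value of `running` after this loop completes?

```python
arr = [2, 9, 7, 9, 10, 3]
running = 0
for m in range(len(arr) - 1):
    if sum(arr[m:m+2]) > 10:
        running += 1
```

Count windows with sum > 10
`running` takes the values: 0 → 1 → 2 → 3 → 4 → 5

Answer: 5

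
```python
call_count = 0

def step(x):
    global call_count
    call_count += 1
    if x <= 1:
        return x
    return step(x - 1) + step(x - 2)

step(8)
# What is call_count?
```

Calls(x) = 1 + Calls(x-1) + Calls(x-2); Calls(0)=Calls(1)=1. For x=8 this gives 67.

Answer: 67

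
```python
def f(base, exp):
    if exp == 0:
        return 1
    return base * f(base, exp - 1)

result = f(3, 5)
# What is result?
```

f(3, 5) = 3 * 3 * 3 * 3 * 3 = 243

Answer: 243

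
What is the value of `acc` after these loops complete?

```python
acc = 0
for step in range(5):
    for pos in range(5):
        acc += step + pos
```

Sum of all step+pos for step,pos in 5x5
`acc` takes the values: 0 → 1 → 3 → 6 → 10 → 11 → 13 → 16 → 20 → 25 → 27 → 30 → 34 → 39 → 45 → 48 → 52 → 57 → 63 → 70 → 74 → 79 → 85 → 92 → 100

Answer: 100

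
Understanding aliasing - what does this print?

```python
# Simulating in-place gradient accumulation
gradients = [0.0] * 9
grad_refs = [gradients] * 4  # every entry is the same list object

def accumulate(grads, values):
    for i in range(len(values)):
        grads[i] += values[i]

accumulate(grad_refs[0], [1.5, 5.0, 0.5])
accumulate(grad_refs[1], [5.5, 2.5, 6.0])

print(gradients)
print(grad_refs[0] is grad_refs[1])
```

Key concept: gradient accumulation aliasing.
Step by step:
`gradients = [0.0] * 9` → gradients = [0.0, 0.0, 0.0, 0.0, 0.0, 0.0, 0.0, 0.0, 0.0]
`grad_refs = [gradients] * 4` → grad_refs = [[0.0, 0.0, 0.0, 0.0, 0.0, 0.0, 0.0, 0.0, 0.0], [0.0, 0.0, 0.0, 0.0, 0.0, 0.0, 0.0, 0.0, 0.0], [0.0, 0.0, 0.0, 0.0, 0.0, 0.0, 0.0, 0.0, 0.0], [0.0, 0.0, 0.0, 0.0, 0.0, 0.0, 0.0, 0.0, 0.0]]
`accumulate(grad_refs[0], [1.5, 5.0, 0.5])` → gradients = [1.5, 5.0, 0.5, 0.0, 0.0, 0.0, 0.0, 0.0, 0.0]; grad_refs = [[1.5, 5.0, 0.5, 0.0, 0.0, 0.0, 0.0, 0.0, 0.0], [1.5, 5.0, 0.5, 0.0, 0.0, 0.0, 0.0, 0.0, 0.0], [1.5, 5.0, 0.5, 0.0, 0.0, 0.0, 0.0, 0.0, 0.0], [1.5, 5.0, 0.5, 0.0, 0.0, 0.0, 0.0, 0.0, 0.0]]
`accumulate(grad_refs[1], [5.5, 2.5, 6.0])` → gradients = [7.0, 7.5, 6.5, 0.0, 0.0, 0.0, 0.0, 0.0, 0.0]; grad_refs = [[7.0, 7.5, 6.5, 0.0, 0.0, 0.0, 0.0, 0.0, 0.0], [7.0, 7.5, 6.5, 0.0, 0.0, 0.0, 0.0, 0.0, 0.0], [7.0, 7.5, 6.5, 0.0, 0.0, 0.0, 0.0, 0.0, 0.0], [7.0, 7.5, 6.5, 0.0, 0.0, 0.0, 0.0, 0.0, 0.0]]
`print(gradients)` → prints [7.0, 7.5, 6.5, 0.0, 0.0, 0.0, 0.0, 0.0, 0.0]
`print(grad_refs[0] is grad_refs[1])` → prints True

Answer:
[7.0, 7.5, 6.5, 0.0, 0.0, 0.0, 0.0, 0.0, 0.0]
True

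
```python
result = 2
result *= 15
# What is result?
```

Trace:
`result = 2` → result = 2
`result *= 15` → result = 30
So result = 30

Answer: 30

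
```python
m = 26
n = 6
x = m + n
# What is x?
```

Trace:
`m = 26` → m = 26
`n = 6` → n = 6
`x = m + n` → x = 32
So x = 32

Answer: 32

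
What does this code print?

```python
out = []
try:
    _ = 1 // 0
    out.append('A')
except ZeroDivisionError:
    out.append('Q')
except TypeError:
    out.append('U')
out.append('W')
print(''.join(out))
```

Execution trace: 'Q' (except ZeroDivisionError) → 'W' (after the try/except). Output: QW

Answer: QW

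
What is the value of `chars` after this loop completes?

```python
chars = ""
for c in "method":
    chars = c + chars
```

Reverse 'method'
`chars` takes the values: "" → "m" → "em" → "tem" → "htem" → "ohtem" → "dohtem"

Answer: "dohtem"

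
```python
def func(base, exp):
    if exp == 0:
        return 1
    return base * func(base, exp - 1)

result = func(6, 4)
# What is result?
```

func(6, 4) = 6 * 6 * 6 * 6 = 1296

Answer: 1296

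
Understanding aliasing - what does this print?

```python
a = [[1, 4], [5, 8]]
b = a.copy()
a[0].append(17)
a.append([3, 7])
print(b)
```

Key concept: shallow copy with nested lists.
Step by step:
`a = [[1, 4], [5, 8]]` → a = [[1, 4], [5, 8]]
`b = a.copy()` → b = [[1, 4], [5, 8]]
`a[0].append(17)` → a = [[1, 4, 17], [5, 8]]; b = [[1, 4, 17], [5, 8]]
`a.append([3, 7])` → a = [[1, 4, 17], [5, 8], [3, 7]]
`print(b)` → prints [[1, 4, 17], [5, 8]]

Answer: [[1, 4, 17], [5, 8]]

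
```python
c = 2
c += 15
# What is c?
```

Trace:
`c = 2` → c = 2
`c += 15` → c = 17
So c = 17

Answer: 17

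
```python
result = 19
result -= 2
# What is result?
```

Trace:
`result = 19` → result = 19
`result -= 2` → result = 17
So result = 17

Answer: 17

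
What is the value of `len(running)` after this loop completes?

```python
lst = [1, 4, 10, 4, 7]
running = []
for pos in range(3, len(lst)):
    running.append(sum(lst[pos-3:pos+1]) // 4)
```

Number of 4-element averages
`running` takes the values: [] → [4] → [4, 6]
So `len(running)` = 2

Answer: 2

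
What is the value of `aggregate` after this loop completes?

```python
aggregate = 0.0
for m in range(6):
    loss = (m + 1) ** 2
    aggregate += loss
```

Sum of squared losses 1² + 2² + ... + 6²
`aggregate` takes the values: 0.0 → 1.0 → 5.0 → 14.0 → 30.0 → 55.0 → 91.0

Answer: 91.0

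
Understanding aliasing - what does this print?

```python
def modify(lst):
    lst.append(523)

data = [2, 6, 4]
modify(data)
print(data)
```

Key concept: function modifies passed list.
Step by step:
`data = [2, 6, 4]` → data = [2, 6, 4]
`modify(data)` → data = [2, 6, 4, 523]
`print(data)` → prints [2, 6, 4, 523]

Answer: [2, 6, 4, 523]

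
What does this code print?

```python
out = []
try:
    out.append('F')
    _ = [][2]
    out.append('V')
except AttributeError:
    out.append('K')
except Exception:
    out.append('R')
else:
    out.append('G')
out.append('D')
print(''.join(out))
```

Execution trace: 'F' (try body) → 'R' (except Exception) → 'D' (after the try/except). Output: FRD

Answer: FRD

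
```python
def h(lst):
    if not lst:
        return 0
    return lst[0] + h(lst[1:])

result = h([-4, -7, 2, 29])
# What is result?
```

(-4) + (-7) + 2 + 29 + 0 = 20

Answer: 20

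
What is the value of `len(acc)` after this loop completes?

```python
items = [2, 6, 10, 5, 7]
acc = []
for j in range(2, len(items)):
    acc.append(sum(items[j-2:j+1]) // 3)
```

Number of 3-element averages
`acc` takes the values: [] → [6] → [6, 7] → [6, 7, 7]
So `len(acc)` = 3

Answer: 3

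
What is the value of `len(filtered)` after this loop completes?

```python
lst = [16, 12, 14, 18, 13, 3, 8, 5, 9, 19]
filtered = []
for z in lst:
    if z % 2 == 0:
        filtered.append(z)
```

Count even numbers in [16, 12, 14, 18, 13, 3, 8, 5, 9, 19]
`filtered` takes the values: [] → [16] → [16, 12] → [16, 12, 14] → [16, 12, 14, 18] → [16, 12, 14, 18, 8]
So `len(filtered)` = 5

Answer: 5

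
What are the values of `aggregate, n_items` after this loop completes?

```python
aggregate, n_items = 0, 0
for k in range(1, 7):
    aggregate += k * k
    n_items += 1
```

Sum of squares and count
`aggregate, n_items` takes the values: (0, 0) → (1, 0) → (1, 1) → (5, 1) → (5, 2) → (14, 2) → (14, 3) → (30, 3) → (30, 4) → (55, 4) → (55, 5) → (91, 5) → (91, 6)

Answer: 91, 6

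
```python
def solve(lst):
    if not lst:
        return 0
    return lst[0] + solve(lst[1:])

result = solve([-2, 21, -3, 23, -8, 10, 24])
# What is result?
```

(-2) + 21 + (-3) + 23 + (-8) + 10 + 24 + 0 = 65

Answer: 65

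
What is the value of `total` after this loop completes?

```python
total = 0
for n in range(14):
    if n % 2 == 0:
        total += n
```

Sum of even numbers 0 to 13
`total` takes the values: 0 → 2 → 6 → 12 → 20 → 30 → 42

Answer: 42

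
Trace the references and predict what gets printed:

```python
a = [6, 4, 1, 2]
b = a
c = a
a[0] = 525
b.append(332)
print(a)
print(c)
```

Key concept: multiple aliases.
Step by step:
`a = [6, 4, 1, 2]` → a = [6, 4, 1, 2]
`b = a` → b = [6, 4, 1, 2] (same object as a)
`c = a` → c = [6, 4, 1, 2] (same object as a, b)
`a[0] = 525` → a = [525, 4, 1, 2] (same object as b, c); b = [525, 4, 1, 2] (same object as a, c); c = [525, 4, 1, 2] (same object as a, b)
`b.append(332)` → a = [525, 4, 1, 2, 332] (same object as b, c); b = [525, 4, 1, 2, 332] (same object as a, c); c = [525, 4, 1, 2, 332] (same object as a, b)
`print(a)` → prints [525, 4, 1, 2, 332]
`print(c)` → prints [525, 4, 1, 2, 332]

Answer:
[525, 4, 1, 2, 332]
[525, 4, 1, 2, 332]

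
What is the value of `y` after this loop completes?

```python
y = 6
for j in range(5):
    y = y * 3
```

Multiply by 3, 5 times: 6 * 3^5 = 1458
`y` takes the values: 6 → 18 → 54 → 162 → 486 → 1458

Answer: 1458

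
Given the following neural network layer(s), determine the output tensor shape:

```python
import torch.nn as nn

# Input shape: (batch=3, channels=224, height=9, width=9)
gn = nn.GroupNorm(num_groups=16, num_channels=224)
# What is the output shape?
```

Input: (3, 224, 9, 9) -> Output: (3, 224, 9, 9)

Answer: (3, 224, 9, 9)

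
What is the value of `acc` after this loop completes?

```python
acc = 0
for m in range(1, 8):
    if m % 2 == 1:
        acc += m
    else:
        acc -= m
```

Add odd, subtract even
`acc` takes the values: 0 → 1 → -1 → 2 → -2 → 3 → -3 → 4

Answer: 4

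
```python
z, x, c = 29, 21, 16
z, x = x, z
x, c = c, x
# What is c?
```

Trace:
`z, x, c = 29, 21, 16` → z = 29; x = 21; c = 16
`z, x = x, z` → z = 21; x = 29
`x, c = c, x` → x = 16; c = 29
So c = 29

Answer: 29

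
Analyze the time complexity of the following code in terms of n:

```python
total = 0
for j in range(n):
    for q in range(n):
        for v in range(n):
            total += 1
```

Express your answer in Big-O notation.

Each loop level contributes: n × n × n. Multiplying the contributions gives O(n^3).

Answer: O(n^3)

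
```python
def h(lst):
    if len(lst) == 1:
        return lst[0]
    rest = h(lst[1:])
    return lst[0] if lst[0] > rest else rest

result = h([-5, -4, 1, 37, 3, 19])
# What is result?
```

Recursive max over [-5, -4, 1, 37, 3, 19] = 37

Answer: 37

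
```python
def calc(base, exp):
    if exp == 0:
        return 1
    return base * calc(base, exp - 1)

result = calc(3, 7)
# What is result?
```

calc(3, 7) = 3 * 3 * 3 * 3 * 3 * 3 * 3 = 2187

Answer: 2187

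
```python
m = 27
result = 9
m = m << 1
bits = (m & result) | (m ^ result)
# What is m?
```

Trace:
`m = 27` → m = 27
`result = 9` → result = 9
`m = m << 1` → m = 54
`bits = (m & result) | (m ^ result)` → bits = 63
So m = 54

Answer: 54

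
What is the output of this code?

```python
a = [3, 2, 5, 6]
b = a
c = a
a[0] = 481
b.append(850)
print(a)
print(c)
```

Key concept: multiple aliases.
Step by step:
`a = [3, 2, 5, 6]` → a = [3, 2, 5, 6]
`b = a` → b = [3, 2, 5, 6] (same object as a)
`c = a` → c = [3, 2, 5, 6] (same object as a, b)
`a[0] = 481` → a = [481, 2, 5, 6] (same object as b, c); b = [481, 2, 5, 6] (same object as a, c); c = [481, 2, 5, 6] (same object as a, b)
`b.append(850)` → a = [481, 2, 5, 6, 850] (same object as b, c); b = [481, 2, 5, 6, 850] (same object as a, c); c = [481, 2, 5, 6, 850] (same object as a, b)
`print(a)` → prints [481, 2, 5, 6, 850]
`print(c)` → prints [481, 2, 5, 6, 850]

Answer:
[481, 2, 5, 6, 850]
[481, 2, 5, 6, 850]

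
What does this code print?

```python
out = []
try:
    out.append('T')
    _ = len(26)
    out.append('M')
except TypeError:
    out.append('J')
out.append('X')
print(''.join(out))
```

Execution trace: 'T' (try body) → 'J' (except TypeError) → 'X' (after the try/except). Output: TJX

Answer: TJX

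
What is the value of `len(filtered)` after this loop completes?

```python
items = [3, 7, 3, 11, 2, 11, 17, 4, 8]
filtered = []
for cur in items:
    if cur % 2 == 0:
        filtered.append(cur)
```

Count even numbers in [3, 7, 3, 11, 2, 11, 17, 4, 8]
`filtered` takes the values: [] → [2] → [2, 4] → [2, 4, 8]
So `len(filtered)` = 3

Answer: 3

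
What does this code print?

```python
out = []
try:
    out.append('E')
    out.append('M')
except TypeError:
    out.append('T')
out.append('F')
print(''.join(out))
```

Execution trace: 'E' (try body) → 'M' (try body, no exception) → 'F' (after the try/except). Output: EMF

Answer: EMF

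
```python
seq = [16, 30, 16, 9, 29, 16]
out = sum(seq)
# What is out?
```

Trace:
`seq = [16, 30, 16, 9, 29, 16]` → seq = [16, 30, 16, 9, 29, 16]
`out = sum(seq)` → out = 116
So out = 116

Answer: 116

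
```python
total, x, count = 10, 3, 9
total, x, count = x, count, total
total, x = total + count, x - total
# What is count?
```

Trace:
`total, x, count = 10, 3, 9` → total = 10; x = 3; count = 9
`total, x, count = x, count, total` → total = 3; x = 9; count = 10
`total, x = total + count, x - total` → total = 13; x = 6
So count = 10

Answer: 10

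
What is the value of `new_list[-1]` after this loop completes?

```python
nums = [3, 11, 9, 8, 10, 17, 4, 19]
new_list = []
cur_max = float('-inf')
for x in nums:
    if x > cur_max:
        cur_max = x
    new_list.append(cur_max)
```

Running max ends at 19
`new_list` takes the values: [] → [3] → [3, 11] → [3, 11, 11] → [3, 11, 11, 11] → [3, 11, 11, 11, 11] → [3, 11, 11, 11, 11, 17] → [3, 11, 11, 11, 11, 17, 17] → [3, 11, 11, 11, 11, 17, 17, 19]
So `new_list[-1]` = 19

Answer: 19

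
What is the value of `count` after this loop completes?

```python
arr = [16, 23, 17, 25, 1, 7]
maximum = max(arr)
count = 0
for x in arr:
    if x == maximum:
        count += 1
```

Count of max value 25 in [16, 23, 17, 25, 1, 7]
`count` takes the values: 0 → 1

Answer: 1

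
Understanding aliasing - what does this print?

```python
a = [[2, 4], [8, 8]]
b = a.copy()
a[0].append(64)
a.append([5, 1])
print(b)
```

Key concept: shallow copy with nested lists.
Step by step:
`a = [[2, 4], [8, 8]]` → a = [[2, 4], [8, 8]]
`b = a.copy()` → b = [[2, 4], [8, 8]]
`a[0].append(64)` → a = [[2, 4, 64], [8, 8]]; b = [[2, 4, 64], [8, 8]]
`a.append([5, 1])` → a = [[2, 4, 64], [8, 8], [5, 1]]
`print(b)` → prints [[2, 4, 64], [8, 8]]

Answer: [[2, 4, 64], [8, 8]]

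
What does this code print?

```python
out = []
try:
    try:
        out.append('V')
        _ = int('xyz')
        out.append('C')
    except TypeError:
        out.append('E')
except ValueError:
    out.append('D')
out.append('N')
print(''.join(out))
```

Execution trace: 'V' (try body) → 'D' (outer except ValueError) → 'N' (after the try/except). Output: VDN

Answer: VDN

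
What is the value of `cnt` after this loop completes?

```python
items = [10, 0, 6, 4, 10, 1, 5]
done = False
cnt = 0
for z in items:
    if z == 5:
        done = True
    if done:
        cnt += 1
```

Count elements after first 5 in [10, 0, 6, 4, 10, 1, 5]
`cnt` takes the values: 0 → 1

Answer: 1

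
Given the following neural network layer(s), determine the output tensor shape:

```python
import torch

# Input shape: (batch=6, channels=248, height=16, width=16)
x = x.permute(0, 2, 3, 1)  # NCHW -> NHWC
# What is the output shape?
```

Input: (6, 248, 16, 16) -> Output: (6, 16, 16, 248)

Answer: (6, 16, 16, 248)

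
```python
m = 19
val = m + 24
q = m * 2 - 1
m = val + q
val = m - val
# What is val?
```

Trace:
`m = 19` → m = 19
`val = m + 24` → val = 43
`q = m * 2 - 1` → q = 37
`m = val + q` → m = 80
`val = m - val` → val = 37
So val = 37

Answer: 37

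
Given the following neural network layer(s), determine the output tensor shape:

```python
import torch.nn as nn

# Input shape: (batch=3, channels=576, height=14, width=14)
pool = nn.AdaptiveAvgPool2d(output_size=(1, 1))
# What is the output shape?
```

Input: (3, 576, 14, 14) -> Output: (3, 576, 1, 1)

Answer: (3, 576, 1, 1)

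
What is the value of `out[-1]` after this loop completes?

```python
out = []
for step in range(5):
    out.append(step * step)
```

Last element of squares 0 to 4
`out` takes the values: [] → [0] → [0, 1] → [0, 1, 4] → [0, 1, 4, 9] → [0, 1, 4, 9, 16]
So `out[-1]` = 16

Answer: 16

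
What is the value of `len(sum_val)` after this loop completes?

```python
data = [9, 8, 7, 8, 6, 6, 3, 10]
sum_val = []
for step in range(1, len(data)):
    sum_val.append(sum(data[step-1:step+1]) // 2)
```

Number of 2-element averages
`sum_val` takes the values: [] → [8] → [8, 7] → [8, 7, 7] → [8, 7, 7, 7] → [8, 7, 7, 7, 6] → [8, 7, 7, 7, 6, 4] → [8, 7, 7, 7, 6, 4, 6]
So `len(sum_val)` = 7

Answer: 7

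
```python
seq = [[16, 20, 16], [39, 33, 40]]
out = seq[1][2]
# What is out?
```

Trace:
`seq = [[16, 20, 16], [39, 33, 40]]` → seq = [[16, 20, 16], [39, 33, 40]]
`out = seq[1][2]` → out = 40
So out = 40

Answer: 40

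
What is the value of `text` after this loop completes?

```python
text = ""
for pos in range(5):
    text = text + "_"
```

Repeat '_' 5 times
`text` takes the values: "" → "_" → "__" → "___" → "____" → "_____"

Answer: "_____"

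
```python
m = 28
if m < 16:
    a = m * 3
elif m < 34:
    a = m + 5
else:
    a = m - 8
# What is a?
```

Trace:
`m = 28` → m = 28
`if m < 16: ...` → m < 16 is False, m < 34 is True → a = 33
So a = 33

Answer: 33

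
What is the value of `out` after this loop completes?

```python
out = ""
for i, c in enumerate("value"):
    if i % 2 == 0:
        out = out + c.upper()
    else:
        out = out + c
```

Uppercase even positions in 'value'
`out` takes the values: "" → "V" → "Va" → "VaL" → "VaLu" → "VaLuE"

Answer: "VaLuE"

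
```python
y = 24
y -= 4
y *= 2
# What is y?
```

Trace:
`y = 24` → y = 24
`y -= 4` → y = 20
`y *= 2` → y = 40
So y = 40

Answer: 40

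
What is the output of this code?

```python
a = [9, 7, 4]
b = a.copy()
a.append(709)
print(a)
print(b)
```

Key concept: list.copy() creates independent copy.
Step by step:
`a = [9, 7, 4]` → a = [9, 7, 4]
`b = a.copy()` → b = [9, 7, 4]
`a.append(709)` → a = [9, 7, 4, 709]
`print(a)` → prints [9, 7, 4, 709]
`print(b)` → prints [9, 7, 4]

Answer:
[9, 7, 4, 709]
[9, 7, 4]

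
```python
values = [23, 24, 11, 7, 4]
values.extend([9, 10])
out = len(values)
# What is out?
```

Trace:
`values = [23, 24, 11, 7, 4]` → values = [23, 24, 11, 7, 4]
`values.extend([9, 10])` → values = [23, 24, 11, 7, 4, 9, 10]
`out = len(values)` → out = 7
So out = 7

Answer: 7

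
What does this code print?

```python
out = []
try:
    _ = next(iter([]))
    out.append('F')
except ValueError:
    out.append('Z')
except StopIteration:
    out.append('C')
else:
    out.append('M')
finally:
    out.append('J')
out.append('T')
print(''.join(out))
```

Execution trace: 'C' (except StopIteration) → 'J' (finally) → 'T' (after the try/except). Output: CJT

Answer: CJT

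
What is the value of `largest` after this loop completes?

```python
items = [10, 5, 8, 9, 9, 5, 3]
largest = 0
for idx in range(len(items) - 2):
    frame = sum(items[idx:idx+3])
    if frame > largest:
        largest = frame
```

Max sum of 3-element window in [10, 5, 8, 9, 9, 5, 3]
`largest` takes the values: 0 → 23 → 26

Answer: 26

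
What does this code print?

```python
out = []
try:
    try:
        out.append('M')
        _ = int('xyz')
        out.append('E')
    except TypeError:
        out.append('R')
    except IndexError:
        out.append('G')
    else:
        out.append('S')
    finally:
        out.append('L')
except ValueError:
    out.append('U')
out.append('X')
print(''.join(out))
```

Execution trace: 'M' (try body) → 'L' (finally) → 'U' (outer except ValueError) → 'X' (after the try/except). Output: MLUX

Answer: MLUX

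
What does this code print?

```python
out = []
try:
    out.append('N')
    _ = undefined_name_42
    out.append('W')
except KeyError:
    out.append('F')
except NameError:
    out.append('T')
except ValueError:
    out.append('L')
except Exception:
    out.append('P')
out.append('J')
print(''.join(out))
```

Execution trace: 'N' (try body) → 'T' (except NameError) → 'J' (after the try/except). Output: NTJ

Answer: NTJ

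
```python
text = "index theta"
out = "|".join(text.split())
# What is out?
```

Trace:
`text = "index theta"` → text = 'index theta'
`out = "|".join(text.split())` → out = 'index|theta'
So out = 'index|theta'

Answer: 'index|theta'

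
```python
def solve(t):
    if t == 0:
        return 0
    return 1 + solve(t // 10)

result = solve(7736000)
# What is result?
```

Count of digits of 7736000: 7

Answer: 7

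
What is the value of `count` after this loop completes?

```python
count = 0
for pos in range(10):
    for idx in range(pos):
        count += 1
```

Triangle number: 0+1+2+...+9
`count` takes the values: 0 → 1 → 2 → 3 → 4 → 5 → 6 → 7 → 8 → 9 → 10 → 11 → 12 → 13 → 14 → 15 → 16 → 17 → 18 → 19 → 20 → 21 → 22 → 23 → 24 → 25 → 26 → 27 → 28 → 29 → … → 41 → 42 → 43 → 44 → 45

Answer: 45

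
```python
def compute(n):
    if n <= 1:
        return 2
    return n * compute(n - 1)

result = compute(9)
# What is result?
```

compute(9) = 9 * 8 * 7 * 6 * 5 * 4 * 3 * 2 * 2 = 725760

Answer: 725760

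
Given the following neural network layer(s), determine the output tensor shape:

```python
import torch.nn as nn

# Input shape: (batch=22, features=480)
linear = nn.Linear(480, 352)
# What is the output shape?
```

Input: (22, 480) -> Output: (22, 352)

Answer: (22, 352)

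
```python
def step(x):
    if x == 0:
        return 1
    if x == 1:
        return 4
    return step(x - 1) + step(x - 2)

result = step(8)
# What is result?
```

Build up from base cases: step(0)=1, step(1)=4, step(2)=5, step(3)=9, step(4)=14, step(5)=23, step(6)=37, ..., step(8)=97

Answer: 97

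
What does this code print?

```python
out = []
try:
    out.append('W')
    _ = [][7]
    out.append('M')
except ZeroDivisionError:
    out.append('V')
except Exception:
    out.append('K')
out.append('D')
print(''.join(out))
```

Execution trace: 'W' (try body) → 'K' (except Exception) → 'D' (after the try/except). Output: WKD

Answer: WKD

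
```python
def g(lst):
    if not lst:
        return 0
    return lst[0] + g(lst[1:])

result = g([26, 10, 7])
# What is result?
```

26 + 10 + 7 + 0 = 43

Answer: 43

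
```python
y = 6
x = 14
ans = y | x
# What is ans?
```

Trace:
`y = 6` → y = 6
`x = 14` → x = 14
`ans = y | x` → ans = 14
So ans = 14

Answer: 14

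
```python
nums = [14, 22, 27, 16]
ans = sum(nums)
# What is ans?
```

Trace:
`nums = [14, 22, 27, 16]` → nums = [14, 22, 27, 16]
`ans = sum(nums)` → ans = 79
So ans = 79

Answer: 79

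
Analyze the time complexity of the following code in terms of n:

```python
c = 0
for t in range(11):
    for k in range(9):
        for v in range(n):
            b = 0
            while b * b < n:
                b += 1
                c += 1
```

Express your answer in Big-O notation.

Each loop level contributes: 1 × 1 × n × √n. Multiplying the contributions gives O(n√n).

Answer: O(n√n)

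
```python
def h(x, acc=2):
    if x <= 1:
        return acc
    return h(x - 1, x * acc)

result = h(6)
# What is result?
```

Accumulator trace (n, acc): (6, 2) -> (5, 12) -> (4, 60) -> (3, 240) -> (2, 720) -> (1, 1440) -> return 1440

Answer: 1440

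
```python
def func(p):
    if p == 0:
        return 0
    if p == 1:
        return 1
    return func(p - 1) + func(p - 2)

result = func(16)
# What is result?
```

Build up from base cases: func(0)=0, func(1)=1, func(2)=1, func(3)=2, func(4)=3, func(5)=5, func(6)=8, ..., func(16)=987

Answer: 987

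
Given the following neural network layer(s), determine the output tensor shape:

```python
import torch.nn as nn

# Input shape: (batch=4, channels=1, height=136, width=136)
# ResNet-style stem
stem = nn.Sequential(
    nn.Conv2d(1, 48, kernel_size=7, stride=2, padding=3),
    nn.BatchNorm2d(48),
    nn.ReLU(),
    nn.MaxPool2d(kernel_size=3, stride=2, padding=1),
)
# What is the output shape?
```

Input: (4, 1, 136, 136) -> after Conv2d 7x7 stride=2: (4, 48, 68, 68) -> Output: (4, 48, 34, 34)

Answer: (4, 48, 34, 34)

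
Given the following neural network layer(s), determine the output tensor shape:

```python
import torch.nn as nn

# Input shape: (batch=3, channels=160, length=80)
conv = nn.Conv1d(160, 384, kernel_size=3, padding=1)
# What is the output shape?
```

Input: (3, 160, 80) -> Output: (3, 384, 80)

Answer: (3, 384, 80)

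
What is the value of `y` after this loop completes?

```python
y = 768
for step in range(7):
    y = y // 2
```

Halve 7 times: 768 // 2^7 = 6
`y` takes the values: 768 → 384 → 192 → 96 → 48 → 24 → 12 → 6

Answer: 6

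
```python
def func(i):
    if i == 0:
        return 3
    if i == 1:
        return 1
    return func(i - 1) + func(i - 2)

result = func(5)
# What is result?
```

Build up from base cases: func(0)=3, func(1)=1, func(2)=4, func(3)=5, func(4)=9, func(5)=14

Answer: 14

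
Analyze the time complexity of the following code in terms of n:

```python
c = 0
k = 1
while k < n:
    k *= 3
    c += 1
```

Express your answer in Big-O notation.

Each loop level contributes: log n. Multiplying the contributions gives O(log n).

Answer: O(log n)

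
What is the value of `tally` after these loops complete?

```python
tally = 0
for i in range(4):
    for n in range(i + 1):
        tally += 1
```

Triangle: 1 + 2 + ... + 4
`tally` takes the values: 0 → 1 → 2 → 3 → 4 → 5 → 6 → 7 → 8 → 9 → 10

Answer: 10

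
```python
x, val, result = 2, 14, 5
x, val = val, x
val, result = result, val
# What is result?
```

Trace:
`x, val, result = 2, 14, 5` → x = 2; val = 14; result = 5
`x, val = val, x` → x = 14; val = 2
`val, result = result, val` → val = 5; result = 2
So result = 2

Answer: 2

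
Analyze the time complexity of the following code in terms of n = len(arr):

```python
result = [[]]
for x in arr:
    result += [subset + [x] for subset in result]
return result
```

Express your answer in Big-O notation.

This is subset (power-set) generation — 2^n subsets, each materialised as a list of up to n elements. Time complexity: O(n · 2^n).

Answer: O(n · 2^n)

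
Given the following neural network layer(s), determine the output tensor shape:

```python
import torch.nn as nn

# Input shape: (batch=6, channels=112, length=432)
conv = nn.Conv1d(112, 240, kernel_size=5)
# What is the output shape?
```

Input: (6, 112, 432) -> Output: (6, 240, 428)

Answer: (6, 240, 428)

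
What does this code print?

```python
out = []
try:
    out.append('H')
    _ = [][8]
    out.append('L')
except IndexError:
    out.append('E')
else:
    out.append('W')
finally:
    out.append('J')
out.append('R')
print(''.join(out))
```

Execution trace: 'H' (try body) → 'E' (except IndexError) → 'J' (finally) → 'R' (after the try/except). Output: HEJR

Answer: HEJR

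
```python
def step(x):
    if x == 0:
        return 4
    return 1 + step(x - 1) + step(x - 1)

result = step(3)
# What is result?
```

step(x) = 1 + 2·step(x-1), step(0)=4. Closed form: (4+1)·2^3 - 1 = 39.

Answer: 39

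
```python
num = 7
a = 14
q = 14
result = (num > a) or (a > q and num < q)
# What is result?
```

Trace:
`num = 7` → num = 7
`a = 14` → a = 14
`q = 14` → q = 14
`result = (num > a) or (a > q and num < q)` → result = False
So result = False

Answer: False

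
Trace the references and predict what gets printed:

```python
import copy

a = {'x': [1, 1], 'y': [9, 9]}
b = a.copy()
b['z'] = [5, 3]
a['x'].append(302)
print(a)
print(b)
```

Key concept: shallow copy of dict with mutable values.
Step by step:
`a = {'x': [1, 1], 'y': [9, 9]}` → a = {'x': [1, 1], 'y': [9, 9]}
`b = a.copy()` → b = {'x': [1, 1], 'y': [9, 9]}
`b['z'] = [5, 3]` → b = {'x': [1, 1], 'y': [9, 9], 'z': [5, 3]}
`a['x'].append(302)` → a = {'x': [1, 1, 302], 'y': [9, 9]}; b = {'x': [1, 1, 302], 'y': [9, 9], 'z': [5, 3]}
`print(a)` → prints {'x': [1, 1, 302], 'y': [9, 9]}
`print(b)` → prints {'x': [1, 1, 302], 'y': [9, 9], 'z': [5, 3]}

Answer:
{'x': [1, 1, 302], 'y': [9, 9]}
{'x': [1, 1, 302], 'y': [9, 9], 'z': [5, 3]}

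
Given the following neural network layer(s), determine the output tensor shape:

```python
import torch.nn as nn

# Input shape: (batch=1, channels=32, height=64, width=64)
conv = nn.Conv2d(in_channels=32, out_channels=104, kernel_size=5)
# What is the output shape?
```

Input: (1, 32, 64, 64) -> Output: (1, 104, 60, 60)

Answer: (1, 104, 60, 60)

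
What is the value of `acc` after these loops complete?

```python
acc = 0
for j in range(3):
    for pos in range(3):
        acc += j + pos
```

Sum of all j+pos for j,pos in 3x3
`acc` takes the values: 0 → 1 → 3 → 4 → 6 → 9 → 11 → 14 → 18

Answer: 18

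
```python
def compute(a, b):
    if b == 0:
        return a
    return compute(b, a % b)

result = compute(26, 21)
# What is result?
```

compute(26, 21) -> compute(21, 5) -> compute(5, 1) -> compute(1, 0) -> 1

Answer: 1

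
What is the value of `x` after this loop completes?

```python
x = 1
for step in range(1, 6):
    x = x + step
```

Start at 1, add 1 through 5
`x` takes the values: 1 → 2 → 4 → 7 → 11 → 16

Answer: 16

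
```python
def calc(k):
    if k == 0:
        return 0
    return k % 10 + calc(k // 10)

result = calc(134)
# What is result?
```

Sum of digits of 134: 4 + 3 + 1 = 8

Answer: 8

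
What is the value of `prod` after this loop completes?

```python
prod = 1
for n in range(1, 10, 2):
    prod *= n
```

Product of 1, 3, 5, ... up to 9
`prod` takes the values: 1 → 3 → 15 → 105 → 945

Answer: 945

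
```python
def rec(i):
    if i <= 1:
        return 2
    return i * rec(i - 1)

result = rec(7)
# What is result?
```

rec(7) = 7 * 6 * 5 * 4 * 3 * 2 * 2 = 10080

Answer: 10080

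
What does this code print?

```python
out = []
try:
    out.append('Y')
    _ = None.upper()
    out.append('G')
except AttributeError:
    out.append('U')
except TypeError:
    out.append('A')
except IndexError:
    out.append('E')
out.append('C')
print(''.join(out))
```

Execution trace: 'Y' (try body) → 'U' (except AttributeError) → 'C' (after the try/except). Output: YUC

Answer: YUC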